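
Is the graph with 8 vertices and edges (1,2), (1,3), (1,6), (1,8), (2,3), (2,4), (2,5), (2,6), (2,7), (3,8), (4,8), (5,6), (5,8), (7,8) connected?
Yes (BFS from 1 visits [1, 2, 3, 6, 8, 4, 5, 7] — all 8 vertices reached)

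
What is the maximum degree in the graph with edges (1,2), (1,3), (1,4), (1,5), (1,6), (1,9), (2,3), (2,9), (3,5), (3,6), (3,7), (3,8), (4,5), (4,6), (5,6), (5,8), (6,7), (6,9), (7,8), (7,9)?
6 (attained at vertices 1, 3, 6)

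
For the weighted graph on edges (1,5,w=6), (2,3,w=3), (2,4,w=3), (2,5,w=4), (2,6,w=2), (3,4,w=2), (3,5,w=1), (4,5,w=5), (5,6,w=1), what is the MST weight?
12 (MST edges: (1,5,w=6), (2,6,w=2), (3,4,w=2), (3,5,w=1), (5,6,w=1); sum of weights 6 + 2 + 2 + 1 + 1 = 12)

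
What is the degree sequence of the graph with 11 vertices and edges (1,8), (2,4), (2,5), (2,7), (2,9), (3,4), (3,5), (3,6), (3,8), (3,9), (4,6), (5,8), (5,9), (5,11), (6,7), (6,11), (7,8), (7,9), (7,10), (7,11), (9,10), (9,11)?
[6, 6, 5, 5, 4, 4, 4, 4, 3, 2, 1] (degrees: deg(1)=1, deg(2)=4, deg(3)=5, deg(4)=3, deg(5)=5, deg(6)=4, deg(7)=6, deg(8)=4, deg(9)=6, deg(10)=2, deg(11)=4)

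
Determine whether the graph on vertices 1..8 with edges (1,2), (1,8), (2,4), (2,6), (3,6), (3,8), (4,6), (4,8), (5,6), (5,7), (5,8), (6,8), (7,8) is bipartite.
No (odd cycle of length 3: 6 -> 2 -> 4 -> 6)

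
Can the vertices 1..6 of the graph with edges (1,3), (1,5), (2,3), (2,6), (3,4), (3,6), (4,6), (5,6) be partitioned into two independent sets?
No (odd cycle of length 3: 6 -> 3 -> 4 -> 6)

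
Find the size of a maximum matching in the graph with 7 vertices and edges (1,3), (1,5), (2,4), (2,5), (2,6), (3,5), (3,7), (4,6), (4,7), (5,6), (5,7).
3 (matching: (2,5), (3,7), (4,6); upper bound floor(n/2) = floor(7/2) = 3)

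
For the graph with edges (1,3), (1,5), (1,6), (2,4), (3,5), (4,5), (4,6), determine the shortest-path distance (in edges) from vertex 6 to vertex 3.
2 (path: 6 -> 1 -> 3, 2 edges)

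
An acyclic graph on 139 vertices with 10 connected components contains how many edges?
129 (Each of the 10 component trees on V_i vertices has V_i - 1 edges; summing gives V - C = 139 - 10 = 129)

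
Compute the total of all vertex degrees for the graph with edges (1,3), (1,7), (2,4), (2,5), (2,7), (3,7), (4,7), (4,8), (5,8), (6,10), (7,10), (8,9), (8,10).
26 (handshake: sum of degrees = 2|E| = 2 x 13 = 26)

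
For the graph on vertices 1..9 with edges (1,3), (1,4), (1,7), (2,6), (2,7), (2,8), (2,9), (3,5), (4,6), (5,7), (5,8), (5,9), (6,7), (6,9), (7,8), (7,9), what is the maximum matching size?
4 (matching: (2,8), (3,5), (4,6), (7,9); upper bound floor(n/2) = floor(9/2) = 4)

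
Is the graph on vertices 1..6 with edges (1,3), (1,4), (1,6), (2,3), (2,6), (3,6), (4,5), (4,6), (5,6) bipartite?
No (odd cycle of length 3: 3 -> 1 -> 6 -> 3)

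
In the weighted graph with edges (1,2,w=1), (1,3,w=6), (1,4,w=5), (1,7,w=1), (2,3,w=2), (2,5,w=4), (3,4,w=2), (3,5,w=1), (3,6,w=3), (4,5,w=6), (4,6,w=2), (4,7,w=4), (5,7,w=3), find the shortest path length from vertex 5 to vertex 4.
3 (path: 5 -> 3 -> 4; weights 1 + 2 = 3)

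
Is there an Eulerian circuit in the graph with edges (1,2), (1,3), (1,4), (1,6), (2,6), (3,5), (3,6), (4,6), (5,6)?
No (2 vertices have odd degree: {3, 6}; Eulerian circuit requires 0)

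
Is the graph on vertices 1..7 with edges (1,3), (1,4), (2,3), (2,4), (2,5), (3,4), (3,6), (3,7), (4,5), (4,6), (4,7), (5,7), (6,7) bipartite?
No (odd cycle of length 3: 3 -> 1 -> 4 -> 3)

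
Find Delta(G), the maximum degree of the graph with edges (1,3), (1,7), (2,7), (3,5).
2 (attained at vertices 1, 3, 7)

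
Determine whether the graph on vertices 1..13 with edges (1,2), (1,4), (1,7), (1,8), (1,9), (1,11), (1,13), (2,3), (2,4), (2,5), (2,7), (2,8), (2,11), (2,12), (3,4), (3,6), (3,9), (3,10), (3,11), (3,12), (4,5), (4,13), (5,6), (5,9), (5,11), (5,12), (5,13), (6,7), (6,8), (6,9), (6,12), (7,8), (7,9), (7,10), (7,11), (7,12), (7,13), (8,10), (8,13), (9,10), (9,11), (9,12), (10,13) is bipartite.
No (odd cycle of length 3: 9 -> 1 -> 7 -> 9)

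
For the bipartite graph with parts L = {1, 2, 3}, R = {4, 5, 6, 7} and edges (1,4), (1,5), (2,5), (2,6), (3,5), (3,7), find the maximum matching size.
3 (matching: (1,5), (2,6), (3,7); upper bound min(|L|,|R|) = min(3,4) = 3)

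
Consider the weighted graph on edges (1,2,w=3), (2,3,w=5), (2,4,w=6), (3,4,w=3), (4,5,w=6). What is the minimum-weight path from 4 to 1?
9 (path: 4 -> 2 -> 1; weights 6 + 3 = 9)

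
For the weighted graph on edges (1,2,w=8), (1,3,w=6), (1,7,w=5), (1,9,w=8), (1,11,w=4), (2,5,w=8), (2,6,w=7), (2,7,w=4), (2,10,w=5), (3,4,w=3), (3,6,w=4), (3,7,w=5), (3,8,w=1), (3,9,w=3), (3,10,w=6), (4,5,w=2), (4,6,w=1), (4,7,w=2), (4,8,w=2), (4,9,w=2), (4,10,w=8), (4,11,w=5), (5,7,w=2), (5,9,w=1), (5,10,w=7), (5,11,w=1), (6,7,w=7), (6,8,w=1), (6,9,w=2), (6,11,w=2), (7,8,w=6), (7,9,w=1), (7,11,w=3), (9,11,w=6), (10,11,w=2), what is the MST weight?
18 (MST edges: (1,11,w=4), (2,7,w=4), (3,8,w=1), (4,6,w=1), (4,9,w=2), (5,9,w=1), (5,11,w=1), (6,8,w=1), (7,9,w=1), (10,11,w=2); sum of weights 4 + 4 + 1 + 1 + 2 + 1 + 1 + 1 + 1 + 2 = 18)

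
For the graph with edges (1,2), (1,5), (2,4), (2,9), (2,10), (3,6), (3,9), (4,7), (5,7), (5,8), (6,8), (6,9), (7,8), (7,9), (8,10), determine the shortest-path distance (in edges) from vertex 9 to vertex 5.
2 (path: 9 -> 7 -> 5, 2 edges)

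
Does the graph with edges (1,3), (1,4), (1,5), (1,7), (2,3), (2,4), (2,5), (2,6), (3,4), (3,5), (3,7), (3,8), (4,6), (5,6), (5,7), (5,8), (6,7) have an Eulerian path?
Yes — and in fact it has an Eulerian circuit (the graph is connected and all 8 vertices have even degree)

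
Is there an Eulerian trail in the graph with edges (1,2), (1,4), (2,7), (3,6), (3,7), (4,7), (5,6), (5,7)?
Yes — and in fact it has an Eulerian circuit (the graph is connected and all 7 vertices have even degree)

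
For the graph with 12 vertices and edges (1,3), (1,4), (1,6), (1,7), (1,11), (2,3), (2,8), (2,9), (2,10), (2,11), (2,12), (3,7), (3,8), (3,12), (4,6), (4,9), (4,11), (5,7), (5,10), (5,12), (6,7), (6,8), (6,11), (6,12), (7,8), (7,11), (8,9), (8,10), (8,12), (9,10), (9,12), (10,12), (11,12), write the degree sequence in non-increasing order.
[8, 7, 6, 6, 6, 6, 5, 5, 5, 5, 4, 3] (degrees: deg(1)=5, deg(2)=6, deg(3)=5, deg(4)=4, deg(5)=3, deg(6)=6, deg(7)=6, deg(8)=7, deg(9)=5, deg(10)=5, deg(11)=6, deg(12)=8)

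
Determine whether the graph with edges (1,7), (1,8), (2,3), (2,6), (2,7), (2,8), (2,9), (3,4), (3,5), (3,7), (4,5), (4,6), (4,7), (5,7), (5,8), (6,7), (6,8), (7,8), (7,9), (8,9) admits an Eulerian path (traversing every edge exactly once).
Yes (the graph is connected and exactly 2 vertices have odd degree: {2, 9}; any Eulerian path must start and end at those)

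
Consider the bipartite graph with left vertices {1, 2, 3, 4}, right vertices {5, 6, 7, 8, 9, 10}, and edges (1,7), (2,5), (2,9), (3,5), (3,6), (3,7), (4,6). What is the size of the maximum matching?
4 (matching: (1,7), (2,9), (3,5), (4,6); upper bound min(|L|,|R|) = min(4,6) = 4)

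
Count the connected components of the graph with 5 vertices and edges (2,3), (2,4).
3 (components: {1}, {2, 3, 4}, {5})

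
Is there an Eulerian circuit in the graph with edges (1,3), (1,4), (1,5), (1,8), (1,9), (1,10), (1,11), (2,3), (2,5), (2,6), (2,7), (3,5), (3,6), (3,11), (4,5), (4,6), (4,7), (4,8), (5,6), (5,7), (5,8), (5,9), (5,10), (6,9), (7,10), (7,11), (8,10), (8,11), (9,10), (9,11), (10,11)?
No (8 vertices have odd degree: {1, 3, 4, 5, 6, 7, 8, 9}; Eulerian circuit requires 0)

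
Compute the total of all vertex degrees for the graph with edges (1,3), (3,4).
4 (handshake: sum of degrees = 2|E| = 2 x 2 = 4)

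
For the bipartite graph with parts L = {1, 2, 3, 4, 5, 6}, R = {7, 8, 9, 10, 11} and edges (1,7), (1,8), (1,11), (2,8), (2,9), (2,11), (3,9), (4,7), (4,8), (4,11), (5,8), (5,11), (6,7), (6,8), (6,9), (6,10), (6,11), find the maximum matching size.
5 (matching: (1,11), (2,9), (4,7), (5,8), (6,10); upper bound min(|L|,|R|) = min(6,5) = 5)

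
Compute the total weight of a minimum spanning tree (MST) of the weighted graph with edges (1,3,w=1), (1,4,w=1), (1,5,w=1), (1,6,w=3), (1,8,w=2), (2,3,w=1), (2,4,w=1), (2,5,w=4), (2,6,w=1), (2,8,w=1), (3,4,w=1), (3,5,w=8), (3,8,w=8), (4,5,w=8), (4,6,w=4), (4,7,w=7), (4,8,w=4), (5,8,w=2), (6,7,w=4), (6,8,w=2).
10 (MST edges: (1,3,w=1), (1,4,w=1), (1,5,w=1), (2,3,w=1), (2,6,w=1), (2,8,w=1), (6,7,w=4); sum of weights 1 + 1 + 1 + 1 + 1 + 1 + 4 = 10)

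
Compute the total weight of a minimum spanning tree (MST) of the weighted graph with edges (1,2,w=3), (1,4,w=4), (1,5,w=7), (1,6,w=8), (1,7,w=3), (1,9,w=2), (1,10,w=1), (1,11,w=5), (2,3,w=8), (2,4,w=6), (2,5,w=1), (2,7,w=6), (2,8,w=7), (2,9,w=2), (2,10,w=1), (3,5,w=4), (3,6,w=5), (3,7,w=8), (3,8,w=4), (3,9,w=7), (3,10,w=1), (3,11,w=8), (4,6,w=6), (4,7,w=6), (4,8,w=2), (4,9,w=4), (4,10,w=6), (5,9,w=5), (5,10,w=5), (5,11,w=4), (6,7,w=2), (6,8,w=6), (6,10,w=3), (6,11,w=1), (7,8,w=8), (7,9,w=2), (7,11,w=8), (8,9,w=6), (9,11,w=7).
17 (MST edges: (1,4,w=4), (1,9,w=2), (1,10,w=1), (2,5,w=1), (2,10,w=1), (3,10,w=1), (4,8,w=2), (6,7,w=2), (6,11,w=1), (7,9,w=2); sum of weights 4 + 2 + 1 + 1 + 1 + 1 + 2 + 2 + 1 + 2 = 17)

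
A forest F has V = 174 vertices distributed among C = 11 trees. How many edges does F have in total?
163 (Each of the 11 component trees on V_i vertices has V_i - 1 edges; summing gives V - C = 174 - 11 = 163)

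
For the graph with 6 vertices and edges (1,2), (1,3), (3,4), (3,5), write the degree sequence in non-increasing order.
[3, 2, 1, 1, 1, 0] (degrees: deg(1)=2, deg(2)=1, deg(3)=3, deg(4)=1, deg(5)=1, deg(6)=0)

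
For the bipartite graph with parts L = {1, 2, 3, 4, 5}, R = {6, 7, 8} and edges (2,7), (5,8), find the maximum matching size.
2 (matching: (2,7), (5,8); upper bound min(|L|,|R|) = min(5,3) = 3)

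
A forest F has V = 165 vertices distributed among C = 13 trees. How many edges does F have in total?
152 (Each of the 13 component trees on V_i vertices has V_i - 1 edges; summing gives V - C = 165 - 13 = 152)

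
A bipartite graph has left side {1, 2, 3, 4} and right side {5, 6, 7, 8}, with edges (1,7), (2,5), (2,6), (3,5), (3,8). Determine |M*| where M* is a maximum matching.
3 (matching: (1,7), (2,6), (3,8); upper bound min(|L|,|R|) = min(4,4) = 4)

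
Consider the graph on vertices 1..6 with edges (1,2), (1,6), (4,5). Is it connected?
No, it has 3 components: {1, 2, 6}, {3}, {4, 5}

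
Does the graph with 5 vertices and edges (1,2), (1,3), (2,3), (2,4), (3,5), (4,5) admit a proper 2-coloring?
No (odd cycle of length 3: 3 -> 1 -> 2 -> 3)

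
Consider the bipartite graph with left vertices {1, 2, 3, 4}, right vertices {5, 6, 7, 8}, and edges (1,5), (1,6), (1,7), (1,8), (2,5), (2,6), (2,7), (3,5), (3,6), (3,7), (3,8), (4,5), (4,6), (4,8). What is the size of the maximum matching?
4 (matching: (1,8), (2,7), (3,6), (4,5); upper bound min(|L|,|R|) = min(4,4) = 4)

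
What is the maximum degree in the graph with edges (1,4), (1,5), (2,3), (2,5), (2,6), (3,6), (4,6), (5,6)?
4 (attained at vertex 6)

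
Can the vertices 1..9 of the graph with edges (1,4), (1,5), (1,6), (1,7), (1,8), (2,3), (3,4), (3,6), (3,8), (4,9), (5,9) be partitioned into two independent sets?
Yes. Partition: {1, 3, 9}, {2, 4, 5, 6, 7, 8}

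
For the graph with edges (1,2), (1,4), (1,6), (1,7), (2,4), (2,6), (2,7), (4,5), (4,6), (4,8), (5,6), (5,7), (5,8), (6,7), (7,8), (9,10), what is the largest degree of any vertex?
5 (attained at vertices 4, 6, 7)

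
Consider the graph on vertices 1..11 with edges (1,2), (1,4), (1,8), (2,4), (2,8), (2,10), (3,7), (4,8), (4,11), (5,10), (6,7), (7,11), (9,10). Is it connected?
Yes (BFS from 1 visits [1, 2, 4, 8, 10, 11, 5, 9, 7, 3, 6] — all 11 vertices reached)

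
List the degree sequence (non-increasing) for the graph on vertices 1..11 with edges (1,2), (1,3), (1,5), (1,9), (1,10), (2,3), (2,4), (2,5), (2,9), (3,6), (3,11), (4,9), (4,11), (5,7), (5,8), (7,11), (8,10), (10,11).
[5, 5, 4, 4, 4, 3, 3, 3, 2, 2, 1] (degrees: deg(1)=5, deg(2)=5, deg(3)=4, deg(4)=3, deg(5)=4, deg(6)=1, deg(7)=2, deg(8)=2, deg(9)=3, deg(10)=3, deg(11)=4)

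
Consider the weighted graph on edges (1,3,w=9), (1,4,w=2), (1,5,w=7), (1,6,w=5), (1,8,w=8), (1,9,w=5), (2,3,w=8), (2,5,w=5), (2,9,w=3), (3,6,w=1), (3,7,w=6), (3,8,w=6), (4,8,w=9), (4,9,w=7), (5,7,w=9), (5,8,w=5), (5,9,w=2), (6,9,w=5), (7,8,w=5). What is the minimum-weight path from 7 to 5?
9 (path: 7 -> 5; weights 9 = 9)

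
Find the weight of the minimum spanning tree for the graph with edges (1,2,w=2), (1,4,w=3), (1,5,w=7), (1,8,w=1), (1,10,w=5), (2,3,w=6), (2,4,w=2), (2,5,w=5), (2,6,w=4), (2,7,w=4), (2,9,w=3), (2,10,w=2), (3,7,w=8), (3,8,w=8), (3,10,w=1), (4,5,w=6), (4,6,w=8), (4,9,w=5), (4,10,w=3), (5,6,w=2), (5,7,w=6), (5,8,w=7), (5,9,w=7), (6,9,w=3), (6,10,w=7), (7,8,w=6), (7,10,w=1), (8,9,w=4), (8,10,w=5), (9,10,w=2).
16 (MST edges: (1,2,w=2), (1,8,w=1), (2,4,w=2), (2,10,w=2), (3,10,w=1), (5,6,w=2), (6,9,w=3), (7,10,w=1), (9,10,w=2); sum of weights 2 + 1 + 2 + 2 + 1 + 2 + 3 + 1 + 2 = 16)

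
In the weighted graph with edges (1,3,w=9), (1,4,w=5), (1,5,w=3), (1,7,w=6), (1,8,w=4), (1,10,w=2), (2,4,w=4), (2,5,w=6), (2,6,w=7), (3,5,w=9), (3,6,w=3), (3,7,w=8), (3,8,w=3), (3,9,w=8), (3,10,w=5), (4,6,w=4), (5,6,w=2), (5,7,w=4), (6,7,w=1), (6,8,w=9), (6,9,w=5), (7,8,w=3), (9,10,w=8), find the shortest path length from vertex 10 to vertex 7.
8 (path: 10 -> 1 -> 7; weights 2 + 6 = 8)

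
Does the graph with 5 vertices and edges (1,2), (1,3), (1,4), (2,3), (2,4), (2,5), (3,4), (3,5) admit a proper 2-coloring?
No (odd cycle of length 3: 2 -> 1 -> 4 -> 2)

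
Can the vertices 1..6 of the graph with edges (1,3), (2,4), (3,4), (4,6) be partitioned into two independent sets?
Yes. Partition: {1, 4, 5}, {2, 3, 6}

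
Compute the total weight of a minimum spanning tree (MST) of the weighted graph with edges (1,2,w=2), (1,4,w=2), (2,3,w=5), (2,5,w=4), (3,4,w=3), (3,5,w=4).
11 (MST edges: (1,2,w=2), (1,4,w=2), (2,5,w=4), (3,4,w=3); sum of weights 2 + 2 + 4 + 3 = 11)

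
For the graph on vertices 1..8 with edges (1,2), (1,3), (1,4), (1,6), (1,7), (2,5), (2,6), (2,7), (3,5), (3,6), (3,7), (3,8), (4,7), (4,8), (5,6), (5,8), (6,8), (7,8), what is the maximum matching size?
4 (matching: (1,3), (2,5), (4,7), (6,8); upper bound floor(n/2) = floor(8/2) = 4)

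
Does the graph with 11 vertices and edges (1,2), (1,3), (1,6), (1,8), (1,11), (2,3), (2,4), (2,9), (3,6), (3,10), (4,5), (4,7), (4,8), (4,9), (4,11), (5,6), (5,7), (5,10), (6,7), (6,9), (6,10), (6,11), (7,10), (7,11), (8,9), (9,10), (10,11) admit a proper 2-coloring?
No (odd cycle of length 3: 11 -> 1 -> 6 -> 11)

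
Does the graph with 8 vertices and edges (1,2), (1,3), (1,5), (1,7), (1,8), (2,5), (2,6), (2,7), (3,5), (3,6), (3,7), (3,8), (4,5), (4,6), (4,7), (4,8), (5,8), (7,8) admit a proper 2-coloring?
No (odd cycle of length 3: 8 -> 1 -> 3 -> 8)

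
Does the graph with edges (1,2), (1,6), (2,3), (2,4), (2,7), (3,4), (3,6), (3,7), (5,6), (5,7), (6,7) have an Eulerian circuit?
Yes (the graph is connected and all 7 vertices have even degree)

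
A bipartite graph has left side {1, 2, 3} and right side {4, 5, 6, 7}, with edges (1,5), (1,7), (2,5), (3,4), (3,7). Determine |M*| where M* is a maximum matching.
3 (matching: (1,7), (2,5), (3,4); upper bound min(|L|,|R|) = min(3,4) = 3)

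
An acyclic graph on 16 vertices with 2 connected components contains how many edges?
14 (Each of the 2 component trees on V_i vertices has V_i - 1 edges; summing gives V - C = 16 - 2 = 14)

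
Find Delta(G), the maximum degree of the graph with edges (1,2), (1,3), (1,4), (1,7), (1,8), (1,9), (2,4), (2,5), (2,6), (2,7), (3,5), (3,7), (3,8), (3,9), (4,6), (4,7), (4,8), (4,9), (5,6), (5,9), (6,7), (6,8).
6 (attained at vertices 1, 4)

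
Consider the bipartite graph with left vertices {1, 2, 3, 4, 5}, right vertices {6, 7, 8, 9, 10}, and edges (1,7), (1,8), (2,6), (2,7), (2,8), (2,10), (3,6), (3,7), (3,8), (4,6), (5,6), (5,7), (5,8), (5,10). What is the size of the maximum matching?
4 (matching: (1,8), (2,10), (3,7), (4,6); upper bound min(|L|,|R|) = min(5,5) = 5)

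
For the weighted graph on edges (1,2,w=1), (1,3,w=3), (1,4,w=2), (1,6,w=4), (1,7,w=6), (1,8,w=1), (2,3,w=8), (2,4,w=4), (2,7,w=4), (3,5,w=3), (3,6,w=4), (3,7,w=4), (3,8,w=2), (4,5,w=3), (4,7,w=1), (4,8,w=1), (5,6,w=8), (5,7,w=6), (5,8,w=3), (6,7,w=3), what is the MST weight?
12 (MST edges: (1,2,w=1), (1,8,w=1), (3,5,w=3), (3,8,w=2), (4,7,w=1), (4,8,w=1), (6,7,w=3); sum of weights 1 + 1 + 3 + 2 + 1 + 1 + 3 = 12)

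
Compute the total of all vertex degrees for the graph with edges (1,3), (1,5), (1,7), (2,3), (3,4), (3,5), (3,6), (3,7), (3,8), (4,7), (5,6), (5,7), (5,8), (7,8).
28 (handshake: sum of degrees = 2|E| = 2 x 14 = 28)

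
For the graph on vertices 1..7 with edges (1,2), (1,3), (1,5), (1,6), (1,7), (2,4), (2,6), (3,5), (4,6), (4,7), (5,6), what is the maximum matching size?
3 (matching: (1,7), (2,6), (3,5); upper bound floor(n/2) = floor(7/2) = 3)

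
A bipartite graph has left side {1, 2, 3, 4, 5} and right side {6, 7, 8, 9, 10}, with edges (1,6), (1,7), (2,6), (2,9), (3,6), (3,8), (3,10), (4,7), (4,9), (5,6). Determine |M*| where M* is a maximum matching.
4 (matching: (1,7), (2,9), (3,10), (5,6); upper bound min(|L|,|R|) = min(5,5) = 5)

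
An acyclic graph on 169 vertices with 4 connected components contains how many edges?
165 (Each of the 4 component trees on V_i vertices has V_i - 1 edges; summing gives V - C = 169 - 4 = 165)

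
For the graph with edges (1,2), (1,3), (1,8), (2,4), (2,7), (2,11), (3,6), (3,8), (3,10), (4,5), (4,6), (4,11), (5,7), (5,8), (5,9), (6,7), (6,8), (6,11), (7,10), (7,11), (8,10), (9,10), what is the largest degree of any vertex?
5 (attained at vertices 6, 7, 8)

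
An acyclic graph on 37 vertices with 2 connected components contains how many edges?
35 (Each of the 2 component trees on V_i vertices has V_i - 1 edges; summing gives V - C = 37 - 2 = 35)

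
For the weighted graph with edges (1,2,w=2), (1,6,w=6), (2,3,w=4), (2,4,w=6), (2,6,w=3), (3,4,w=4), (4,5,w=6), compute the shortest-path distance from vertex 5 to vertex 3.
10 (path: 5 -> 4 -> 3; weights 6 + 4 = 10)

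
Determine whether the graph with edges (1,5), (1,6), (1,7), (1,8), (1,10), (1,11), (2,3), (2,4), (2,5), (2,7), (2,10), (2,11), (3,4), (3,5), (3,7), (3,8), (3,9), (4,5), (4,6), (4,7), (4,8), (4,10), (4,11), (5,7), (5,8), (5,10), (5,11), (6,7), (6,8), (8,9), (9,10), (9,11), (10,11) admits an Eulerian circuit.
Yes (the graph is connected and all 11 vertices have even degree)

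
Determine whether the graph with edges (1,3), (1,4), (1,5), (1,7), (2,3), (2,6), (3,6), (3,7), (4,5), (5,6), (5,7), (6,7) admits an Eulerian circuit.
Yes (the graph is connected and all 7 vertices have even degree)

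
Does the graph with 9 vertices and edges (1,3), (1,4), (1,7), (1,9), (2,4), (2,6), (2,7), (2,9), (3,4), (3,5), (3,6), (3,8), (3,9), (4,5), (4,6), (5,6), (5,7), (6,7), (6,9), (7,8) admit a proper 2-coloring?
No (odd cycle of length 3: 4 -> 1 -> 3 -> 4)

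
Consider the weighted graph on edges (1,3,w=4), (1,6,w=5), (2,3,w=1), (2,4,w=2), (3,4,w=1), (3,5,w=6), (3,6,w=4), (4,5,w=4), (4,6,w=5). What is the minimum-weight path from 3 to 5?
5 (path: 3 -> 4 -> 5; weights 1 + 4 = 5)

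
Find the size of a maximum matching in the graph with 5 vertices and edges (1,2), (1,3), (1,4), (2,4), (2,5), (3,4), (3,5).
2 (matching: (2,5), (3,4); upper bound floor(n/2) = floor(5/2) = 2)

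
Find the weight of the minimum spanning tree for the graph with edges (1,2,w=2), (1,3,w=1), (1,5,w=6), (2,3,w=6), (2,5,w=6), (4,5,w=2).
11 (MST edges: (1,2,w=2), (1,3,w=1), (1,5,w=6), (4,5,w=2); sum of weights 2 + 1 + 6 + 2 = 11)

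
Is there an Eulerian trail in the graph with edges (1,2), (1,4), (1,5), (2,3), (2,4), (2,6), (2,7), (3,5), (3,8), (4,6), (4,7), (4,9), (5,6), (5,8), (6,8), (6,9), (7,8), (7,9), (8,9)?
No (6 vertices have odd degree: {1, 2, 3, 4, 6, 8}; Eulerian path requires 0 or 2)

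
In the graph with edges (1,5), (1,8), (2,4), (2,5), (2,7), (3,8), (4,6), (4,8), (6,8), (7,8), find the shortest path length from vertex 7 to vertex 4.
2 (path: 7 -> 8 -> 4, 2 edges)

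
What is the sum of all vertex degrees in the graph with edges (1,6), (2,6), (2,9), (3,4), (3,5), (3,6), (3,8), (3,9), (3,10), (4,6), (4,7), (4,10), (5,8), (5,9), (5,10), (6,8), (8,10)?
34 (handshake: sum of degrees = 2|E| = 2 x 17 = 34)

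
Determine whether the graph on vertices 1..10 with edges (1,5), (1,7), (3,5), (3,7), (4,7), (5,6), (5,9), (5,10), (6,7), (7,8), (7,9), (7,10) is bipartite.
Yes. Partition: {1, 2, 3, 4, 6, 8, 9, 10}, {5, 7}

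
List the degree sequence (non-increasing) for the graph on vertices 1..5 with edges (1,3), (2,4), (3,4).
[2, 2, 1, 1, 0] (degrees: deg(1)=1, deg(2)=1, deg(3)=2, deg(4)=2, deg(5)=0)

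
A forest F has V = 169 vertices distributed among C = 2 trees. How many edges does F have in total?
167 (Each of the 2 component trees on V_i vertices has V_i - 1 edges; summing gives V - C = 169 - 2 = 167)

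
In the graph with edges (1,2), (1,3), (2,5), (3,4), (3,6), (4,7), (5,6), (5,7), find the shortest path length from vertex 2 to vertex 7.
2 (path: 2 -> 5 -> 7, 2 edges)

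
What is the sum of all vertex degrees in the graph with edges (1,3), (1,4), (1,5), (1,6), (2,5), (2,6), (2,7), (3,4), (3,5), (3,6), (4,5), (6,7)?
24 (handshake: sum of degrees = 2|E| = 2 x 12 = 24)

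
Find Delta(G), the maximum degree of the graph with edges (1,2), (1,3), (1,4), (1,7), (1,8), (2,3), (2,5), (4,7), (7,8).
5 (attained at vertex 1)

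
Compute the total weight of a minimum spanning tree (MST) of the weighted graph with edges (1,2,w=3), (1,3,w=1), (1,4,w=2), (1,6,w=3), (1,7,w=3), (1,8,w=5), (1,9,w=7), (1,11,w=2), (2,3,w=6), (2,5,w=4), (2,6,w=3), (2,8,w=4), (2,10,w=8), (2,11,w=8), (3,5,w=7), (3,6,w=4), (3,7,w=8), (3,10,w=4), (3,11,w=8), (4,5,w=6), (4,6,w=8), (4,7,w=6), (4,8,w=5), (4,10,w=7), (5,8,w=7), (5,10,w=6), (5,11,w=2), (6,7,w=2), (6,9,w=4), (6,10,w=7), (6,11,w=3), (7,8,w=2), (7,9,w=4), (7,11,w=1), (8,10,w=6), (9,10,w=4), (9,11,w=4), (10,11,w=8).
23 (MST edges: (1,2,w=3), (1,3,w=1), (1,4,w=2), (1,11,w=2), (3,10,w=4), (5,11,w=2), (6,7,w=2), (6,9,w=4), (7,8,w=2), (7,11,w=1); sum of weights 3 + 1 + 2 + 2 + 4 + 2 + 2 + 4 + 2 + 1 = 23)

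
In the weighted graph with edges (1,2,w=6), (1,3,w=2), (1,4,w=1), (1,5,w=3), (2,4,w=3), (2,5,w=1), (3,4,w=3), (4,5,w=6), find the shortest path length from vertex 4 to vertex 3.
3 (path: 4 -> 3; weights 3 = 3)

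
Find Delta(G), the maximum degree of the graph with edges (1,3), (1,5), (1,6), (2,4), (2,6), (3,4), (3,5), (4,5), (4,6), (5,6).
4 (attained at vertices 4, 5, 6)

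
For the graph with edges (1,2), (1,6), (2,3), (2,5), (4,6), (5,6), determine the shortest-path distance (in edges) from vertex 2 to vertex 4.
3 (path: 2 -> 5 -> 6 -> 4, 3 edges)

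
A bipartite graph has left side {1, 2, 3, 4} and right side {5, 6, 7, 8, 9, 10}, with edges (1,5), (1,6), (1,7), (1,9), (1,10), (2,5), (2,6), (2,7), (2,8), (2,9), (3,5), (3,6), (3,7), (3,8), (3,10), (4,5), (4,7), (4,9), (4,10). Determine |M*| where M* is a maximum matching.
4 (matching: (1,10), (2,9), (3,8), (4,7); upper bound min(|L|,|R|) = min(4,6) = 4)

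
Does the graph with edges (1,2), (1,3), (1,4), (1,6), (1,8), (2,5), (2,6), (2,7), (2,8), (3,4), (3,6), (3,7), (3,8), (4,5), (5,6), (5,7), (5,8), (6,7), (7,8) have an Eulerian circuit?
No (8 vertices have odd degree: {1, 2, 3, 4, 5, 6, 7, 8}; Eulerian circuit requires 0)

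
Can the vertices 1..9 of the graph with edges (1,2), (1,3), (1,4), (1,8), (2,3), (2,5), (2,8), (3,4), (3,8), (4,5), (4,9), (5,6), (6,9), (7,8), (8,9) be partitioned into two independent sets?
No (odd cycle of length 3: 8 -> 1 -> 3 -> 8)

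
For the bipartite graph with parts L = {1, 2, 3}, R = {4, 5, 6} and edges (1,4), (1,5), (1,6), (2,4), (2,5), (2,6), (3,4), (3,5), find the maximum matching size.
3 (matching: (1,6), (2,5), (3,4); upper bound min(|L|,|R|) = min(3,3) = 3)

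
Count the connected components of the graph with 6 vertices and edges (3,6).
5 (components: {1}, {2}, {3, 6}, {4}, {5})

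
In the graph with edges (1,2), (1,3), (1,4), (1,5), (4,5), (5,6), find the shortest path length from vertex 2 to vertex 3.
2 (path: 2 -> 1 -> 3, 2 edges)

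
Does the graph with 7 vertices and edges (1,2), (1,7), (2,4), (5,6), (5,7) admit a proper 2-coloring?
Yes. Partition: {1, 3, 4, 5}, {2, 6, 7}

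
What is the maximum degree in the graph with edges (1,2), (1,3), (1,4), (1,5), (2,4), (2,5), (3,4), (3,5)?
4 (attained at vertex 1)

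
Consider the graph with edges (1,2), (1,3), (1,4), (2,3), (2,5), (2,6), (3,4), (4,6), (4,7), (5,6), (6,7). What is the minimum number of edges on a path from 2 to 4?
2 (path: 2 -> 3 -> 4, 2 edges)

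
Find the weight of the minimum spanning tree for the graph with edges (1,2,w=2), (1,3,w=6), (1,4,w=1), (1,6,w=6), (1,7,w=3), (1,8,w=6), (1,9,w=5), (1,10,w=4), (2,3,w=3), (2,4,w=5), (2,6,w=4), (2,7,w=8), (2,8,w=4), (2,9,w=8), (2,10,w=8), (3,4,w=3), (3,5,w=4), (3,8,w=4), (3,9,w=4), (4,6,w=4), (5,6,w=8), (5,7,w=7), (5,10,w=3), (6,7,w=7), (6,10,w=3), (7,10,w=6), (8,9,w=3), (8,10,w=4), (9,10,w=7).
26 (MST edges: (1,2,w=2), (1,4,w=1), (1,7,w=3), (1,10,w=4), (2,3,w=3), (2,8,w=4), (5,10,w=3), (6,10,w=3), (8,9,w=3); sum of weights 2 + 1 + 3 + 4 + 3 + 4 + 3 + 3 + 3 = 26)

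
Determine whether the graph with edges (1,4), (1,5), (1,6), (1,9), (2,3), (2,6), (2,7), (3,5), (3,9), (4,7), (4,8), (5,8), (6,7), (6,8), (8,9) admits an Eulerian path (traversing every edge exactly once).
No (6 vertices have odd degree: {2, 3, 4, 5, 7, 9}; Eulerian path requires 0 or 2)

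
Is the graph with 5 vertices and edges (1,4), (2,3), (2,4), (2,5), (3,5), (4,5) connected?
Yes (BFS from 1 visits [1, 4, 2, 5, 3] — all 5 vertices reached)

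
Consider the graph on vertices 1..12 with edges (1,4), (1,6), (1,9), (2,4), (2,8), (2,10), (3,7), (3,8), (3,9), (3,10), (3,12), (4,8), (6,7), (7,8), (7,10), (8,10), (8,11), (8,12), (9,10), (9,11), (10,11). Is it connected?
No, it has 2 components: {1, 2, 3, 4, 6, 7, 8, 9, 10, 11, 12}, {5}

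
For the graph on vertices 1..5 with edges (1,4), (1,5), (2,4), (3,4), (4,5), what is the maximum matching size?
2 (matching: (1,5), (3,4); upper bound floor(n/2) = floor(5/2) = 2)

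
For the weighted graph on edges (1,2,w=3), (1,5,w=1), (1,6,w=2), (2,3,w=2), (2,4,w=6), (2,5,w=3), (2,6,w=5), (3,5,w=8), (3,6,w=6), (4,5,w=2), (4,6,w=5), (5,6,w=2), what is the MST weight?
10 (MST edges: (1,2,w=3), (1,5,w=1), (1,6,w=2), (2,3,w=2), (4,5,w=2); sum of weights 3 + 1 + 2 + 2 + 2 = 10)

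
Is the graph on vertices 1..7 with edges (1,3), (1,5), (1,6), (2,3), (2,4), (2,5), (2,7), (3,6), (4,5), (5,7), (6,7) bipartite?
No (odd cycle of length 3: 3 -> 1 -> 6 -> 3)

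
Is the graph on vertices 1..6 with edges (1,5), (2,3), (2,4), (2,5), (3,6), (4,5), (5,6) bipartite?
No (odd cycle of length 3: 4 -> 5 -> 2 -> 4)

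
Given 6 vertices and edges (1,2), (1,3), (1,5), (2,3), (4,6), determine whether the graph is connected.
No, it has 2 components: {1, 2, 3, 5}, {4, 6}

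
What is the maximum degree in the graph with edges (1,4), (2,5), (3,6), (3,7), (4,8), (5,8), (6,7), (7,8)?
3 (attained at vertices 7, 8)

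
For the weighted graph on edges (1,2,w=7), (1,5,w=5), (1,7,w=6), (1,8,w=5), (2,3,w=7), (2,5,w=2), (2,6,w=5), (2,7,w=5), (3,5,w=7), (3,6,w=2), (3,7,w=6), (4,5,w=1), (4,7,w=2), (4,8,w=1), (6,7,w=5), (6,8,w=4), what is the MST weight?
17 (MST edges: (1,5,w=5), (2,5,w=2), (3,6,w=2), (4,5,w=1), (4,7,w=2), (4,8,w=1), (6,8,w=4); sum of weights 5 + 2 + 2 + 1 + 2 + 1 + 4 = 17)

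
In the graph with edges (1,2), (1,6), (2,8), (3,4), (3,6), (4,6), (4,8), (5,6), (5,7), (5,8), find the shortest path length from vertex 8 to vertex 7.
2 (path: 8 -> 5 -> 7, 2 edges)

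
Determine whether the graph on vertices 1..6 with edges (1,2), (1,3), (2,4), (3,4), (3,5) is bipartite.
Yes. Partition: {1, 4, 5, 6}, {2, 3}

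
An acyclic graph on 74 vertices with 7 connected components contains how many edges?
67 (Each of the 7 component trees on V_i vertices has V_i - 1 edges; summing gives V - C = 74 - 7 = 67)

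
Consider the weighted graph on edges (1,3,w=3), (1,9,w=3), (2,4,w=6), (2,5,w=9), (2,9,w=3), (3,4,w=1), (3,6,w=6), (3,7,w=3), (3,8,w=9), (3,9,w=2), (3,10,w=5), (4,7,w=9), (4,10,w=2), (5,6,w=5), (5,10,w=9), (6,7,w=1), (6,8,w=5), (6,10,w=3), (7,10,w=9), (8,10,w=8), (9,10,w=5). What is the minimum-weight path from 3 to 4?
1 (path: 3 -> 4; weights 1 = 1)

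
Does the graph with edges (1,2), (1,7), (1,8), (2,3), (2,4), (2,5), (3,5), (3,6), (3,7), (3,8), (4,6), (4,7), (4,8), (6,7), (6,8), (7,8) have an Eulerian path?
No (4 vertices have odd degree: {1, 3, 7, 8}; Eulerian path requires 0 or 2)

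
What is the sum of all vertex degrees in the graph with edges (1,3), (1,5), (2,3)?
6 (handshake: sum of degrees = 2|E| = 2 x 3 = 6)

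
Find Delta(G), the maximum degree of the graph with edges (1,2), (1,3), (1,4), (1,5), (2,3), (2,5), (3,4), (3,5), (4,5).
4 (attained at vertices 1, 3, 5)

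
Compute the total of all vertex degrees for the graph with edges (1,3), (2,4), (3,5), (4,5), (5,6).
10 (handshake: sum of degrees = 2|E| = 2 x 5 = 10)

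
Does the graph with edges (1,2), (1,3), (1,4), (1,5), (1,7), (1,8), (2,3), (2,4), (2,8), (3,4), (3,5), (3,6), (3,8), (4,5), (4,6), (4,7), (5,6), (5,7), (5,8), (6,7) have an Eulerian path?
Yes — and in fact it has an Eulerian circuit (the graph is connected and all 8 vertices have even degree)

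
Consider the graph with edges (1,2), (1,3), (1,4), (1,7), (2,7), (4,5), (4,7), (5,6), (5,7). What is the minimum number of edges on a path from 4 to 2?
2 (path: 4 -> 1 -> 2, 2 edges)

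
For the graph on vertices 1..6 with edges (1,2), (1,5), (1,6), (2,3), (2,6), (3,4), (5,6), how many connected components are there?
1 (components: {1, 2, 3, 4, 5, 6})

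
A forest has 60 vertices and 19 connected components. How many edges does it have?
41 (Each of the 19 component trees on V_i vertices has V_i - 1 edges; summing gives V - C = 60 - 19 = 41)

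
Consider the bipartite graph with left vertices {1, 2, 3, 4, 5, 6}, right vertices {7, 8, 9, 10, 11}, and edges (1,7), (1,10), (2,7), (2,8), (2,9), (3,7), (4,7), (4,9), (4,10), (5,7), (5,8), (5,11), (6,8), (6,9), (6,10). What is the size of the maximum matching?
5 (matching: (1,10), (2,9), (3,7), (5,11), (6,8); upper bound min(|L|,|R|) = min(6,5) = 5)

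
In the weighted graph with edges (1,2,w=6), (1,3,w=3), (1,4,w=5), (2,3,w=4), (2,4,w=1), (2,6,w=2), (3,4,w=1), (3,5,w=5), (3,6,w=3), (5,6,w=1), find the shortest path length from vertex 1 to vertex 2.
5 (path: 1 -> 3 -> 4 -> 2; weights 3 + 1 + 1 = 5)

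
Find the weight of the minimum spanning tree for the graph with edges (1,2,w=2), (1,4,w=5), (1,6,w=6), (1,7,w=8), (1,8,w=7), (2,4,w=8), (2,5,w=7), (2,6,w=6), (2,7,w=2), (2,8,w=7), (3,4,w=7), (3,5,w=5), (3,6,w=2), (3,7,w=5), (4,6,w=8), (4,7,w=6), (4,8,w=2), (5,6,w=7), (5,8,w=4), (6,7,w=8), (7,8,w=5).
22 (MST edges: (1,2,w=2), (1,4,w=5), (2,7,w=2), (3,5,w=5), (3,6,w=2), (4,8,w=2), (5,8,w=4); sum of weights 2 + 5 + 2 + 5 + 2 + 2 + 4 = 22)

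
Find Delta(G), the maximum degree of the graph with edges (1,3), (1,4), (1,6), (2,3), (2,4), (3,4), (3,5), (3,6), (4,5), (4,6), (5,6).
5 (attained at vertices 3, 4)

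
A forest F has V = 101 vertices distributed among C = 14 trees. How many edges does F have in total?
87 (Each of the 14 component trees on V_i vertices has V_i - 1 edges; summing gives V - C = 101 - 14 = 87)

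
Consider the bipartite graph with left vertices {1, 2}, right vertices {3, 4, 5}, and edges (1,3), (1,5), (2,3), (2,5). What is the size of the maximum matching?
2 (matching: (1,5), (2,3); upper bound min(|L|,|R|) = min(2,3) = 2)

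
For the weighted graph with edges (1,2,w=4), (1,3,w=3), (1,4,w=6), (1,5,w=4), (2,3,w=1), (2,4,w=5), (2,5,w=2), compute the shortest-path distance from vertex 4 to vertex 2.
5 (path: 4 -> 2; weights 5 = 5)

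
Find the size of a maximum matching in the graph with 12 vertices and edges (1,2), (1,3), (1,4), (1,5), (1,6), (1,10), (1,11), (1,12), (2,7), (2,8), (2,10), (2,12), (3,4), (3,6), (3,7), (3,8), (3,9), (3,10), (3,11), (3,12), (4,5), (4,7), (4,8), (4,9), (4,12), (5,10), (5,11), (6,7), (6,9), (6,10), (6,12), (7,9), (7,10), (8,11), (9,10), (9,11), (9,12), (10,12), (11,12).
6 (matching: (1,11), (2,12), (3,8), (4,5), (6,10), (7,9); upper bound floor(n/2) = floor(12/2) = 6)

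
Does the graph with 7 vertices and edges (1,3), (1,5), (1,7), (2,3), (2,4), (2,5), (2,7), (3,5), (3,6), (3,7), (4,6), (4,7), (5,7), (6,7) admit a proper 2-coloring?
No (odd cycle of length 3: 7 -> 1 -> 3 -> 7)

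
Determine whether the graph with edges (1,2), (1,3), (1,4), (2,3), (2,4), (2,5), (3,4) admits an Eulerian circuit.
No (4 vertices have odd degree: {1, 3, 4, 5}; Eulerian circuit requires 0)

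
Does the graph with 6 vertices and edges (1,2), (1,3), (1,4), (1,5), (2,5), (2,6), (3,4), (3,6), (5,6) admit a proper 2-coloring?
No (odd cycle of length 3: 3 -> 1 -> 4 -> 3)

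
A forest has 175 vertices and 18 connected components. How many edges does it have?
157 (Each of the 18 component trees on V_i vertices has V_i - 1 edges; summing gives V - C = 175 - 18 = 157)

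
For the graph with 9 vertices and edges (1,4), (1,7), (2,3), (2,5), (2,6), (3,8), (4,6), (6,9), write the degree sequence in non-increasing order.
[3, 3, 2, 2, 2, 1, 1, 1, 1] (degrees: deg(1)=2, deg(2)=3, deg(3)=2, deg(4)=2, deg(5)=1, deg(6)=3, deg(7)=1, deg(8)=1, deg(9)=1)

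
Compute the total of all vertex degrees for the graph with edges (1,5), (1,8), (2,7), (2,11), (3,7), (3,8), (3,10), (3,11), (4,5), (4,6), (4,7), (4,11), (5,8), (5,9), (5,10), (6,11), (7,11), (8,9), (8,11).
38 (handshake: sum of degrees = 2|E| = 2 x 19 = 38)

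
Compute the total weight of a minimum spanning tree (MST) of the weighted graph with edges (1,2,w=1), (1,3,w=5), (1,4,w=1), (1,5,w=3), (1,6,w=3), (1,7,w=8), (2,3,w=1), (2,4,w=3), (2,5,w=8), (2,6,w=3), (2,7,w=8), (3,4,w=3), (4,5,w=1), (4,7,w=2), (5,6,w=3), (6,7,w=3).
9 (MST edges: (1,2,w=1), (1,4,w=1), (1,6,w=3), (2,3,w=1), (4,5,w=1), (4,7,w=2); sum of weights 1 + 1 + 3 + 1 + 1 + 2 = 9)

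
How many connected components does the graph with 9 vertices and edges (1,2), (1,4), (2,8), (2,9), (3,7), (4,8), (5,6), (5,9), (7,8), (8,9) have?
1 (components: {1, 2, 3, 4, 5, 6, 7, 8, 9})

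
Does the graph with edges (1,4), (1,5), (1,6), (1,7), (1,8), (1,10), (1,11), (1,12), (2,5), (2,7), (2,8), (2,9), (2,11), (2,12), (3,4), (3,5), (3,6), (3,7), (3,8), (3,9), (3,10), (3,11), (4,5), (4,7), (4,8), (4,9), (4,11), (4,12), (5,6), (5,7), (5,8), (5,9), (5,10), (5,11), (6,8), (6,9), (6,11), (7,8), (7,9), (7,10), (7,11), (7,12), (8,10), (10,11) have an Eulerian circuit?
Yes (the graph is connected and all 12 vertices have even degree)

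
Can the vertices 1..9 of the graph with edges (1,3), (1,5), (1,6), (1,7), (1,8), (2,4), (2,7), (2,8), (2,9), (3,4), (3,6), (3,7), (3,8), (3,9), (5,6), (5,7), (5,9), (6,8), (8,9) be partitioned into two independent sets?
No (odd cycle of length 3: 5 -> 1 -> 6 -> 5)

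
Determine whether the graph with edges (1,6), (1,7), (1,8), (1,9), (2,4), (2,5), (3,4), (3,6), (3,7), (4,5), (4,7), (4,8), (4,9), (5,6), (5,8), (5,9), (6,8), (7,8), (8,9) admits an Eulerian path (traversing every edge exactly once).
Yes (the graph is connected and exactly 2 vertices have odd degree: {3, 5}; any Eulerian path must start and end at those)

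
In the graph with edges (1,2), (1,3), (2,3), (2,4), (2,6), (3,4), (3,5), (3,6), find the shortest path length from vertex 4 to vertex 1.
2 (path: 4 -> 3 -> 1, 2 edges)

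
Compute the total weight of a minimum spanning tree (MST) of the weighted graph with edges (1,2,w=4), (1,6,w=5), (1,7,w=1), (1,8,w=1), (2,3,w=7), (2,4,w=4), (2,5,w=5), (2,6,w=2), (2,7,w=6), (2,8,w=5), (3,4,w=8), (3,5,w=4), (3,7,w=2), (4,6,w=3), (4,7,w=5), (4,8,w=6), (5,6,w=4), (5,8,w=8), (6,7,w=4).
17 (MST edges: (1,2,w=4), (1,7,w=1), (1,8,w=1), (2,6,w=2), (3,5,w=4), (3,7,w=2), (4,6,w=3); sum of weights 4 + 1 + 1 + 2 + 4 + 2 + 3 = 17)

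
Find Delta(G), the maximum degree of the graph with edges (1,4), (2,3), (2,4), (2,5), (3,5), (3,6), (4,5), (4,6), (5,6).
4 (attained at vertices 4, 5)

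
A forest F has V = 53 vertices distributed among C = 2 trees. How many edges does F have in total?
51 (Each of the 2 component trees on V_i vertices has V_i - 1 edges; summing gives V - C = 53 - 2 = 51)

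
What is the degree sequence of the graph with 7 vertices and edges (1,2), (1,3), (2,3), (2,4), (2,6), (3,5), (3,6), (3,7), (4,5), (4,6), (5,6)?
[5, 4, 4, 3, 3, 2, 1] (degrees: deg(1)=2, deg(2)=4, deg(3)=5, deg(4)=3, deg(5)=3, deg(6)=4, deg(7)=1)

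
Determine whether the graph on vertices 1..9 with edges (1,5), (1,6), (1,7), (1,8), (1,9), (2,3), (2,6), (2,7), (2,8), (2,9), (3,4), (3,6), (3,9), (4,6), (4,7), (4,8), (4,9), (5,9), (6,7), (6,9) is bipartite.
No (odd cycle of length 3: 5 -> 1 -> 9 -> 5)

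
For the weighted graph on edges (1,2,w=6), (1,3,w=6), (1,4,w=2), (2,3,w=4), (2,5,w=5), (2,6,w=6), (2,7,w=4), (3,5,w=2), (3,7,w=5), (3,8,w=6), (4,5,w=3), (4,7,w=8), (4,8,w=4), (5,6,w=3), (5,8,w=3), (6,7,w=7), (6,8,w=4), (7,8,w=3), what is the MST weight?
20 (MST edges: (1,4,w=2), (2,7,w=4), (3,5,w=2), (4,5,w=3), (5,6,w=3), (5,8,w=3), (7,8,w=3); sum of weights 2 + 4 + 2 + 3 + 3 + 3 + 3 = 20)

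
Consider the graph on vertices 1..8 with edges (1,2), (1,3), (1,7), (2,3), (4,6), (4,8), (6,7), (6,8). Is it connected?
No, it has 2 components: {1, 2, 3, 4, 6, 7, 8}, {5}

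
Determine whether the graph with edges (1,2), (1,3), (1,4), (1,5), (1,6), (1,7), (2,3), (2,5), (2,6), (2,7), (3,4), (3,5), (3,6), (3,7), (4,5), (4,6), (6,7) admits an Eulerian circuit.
No (2 vertices have odd degree: {2, 6}; Eulerian circuit requires 0)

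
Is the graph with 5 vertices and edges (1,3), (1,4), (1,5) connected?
No, it has 2 components: {1, 3, 4, 5}, {2}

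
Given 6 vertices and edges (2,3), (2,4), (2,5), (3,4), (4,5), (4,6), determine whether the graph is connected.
No, it has 2 components: {1}, {2, 3, 4, 5, 6}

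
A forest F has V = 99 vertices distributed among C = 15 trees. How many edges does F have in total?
84 (Each of the 15 component trees on V_i vertices has V_i - 1 edges; summing gives V - C = 99 - 15 = 84)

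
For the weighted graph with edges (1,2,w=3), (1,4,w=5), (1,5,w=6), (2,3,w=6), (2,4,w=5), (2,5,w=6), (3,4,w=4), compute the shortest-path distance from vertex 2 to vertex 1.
3 (path: 2 -> 1; weights 3 = 3)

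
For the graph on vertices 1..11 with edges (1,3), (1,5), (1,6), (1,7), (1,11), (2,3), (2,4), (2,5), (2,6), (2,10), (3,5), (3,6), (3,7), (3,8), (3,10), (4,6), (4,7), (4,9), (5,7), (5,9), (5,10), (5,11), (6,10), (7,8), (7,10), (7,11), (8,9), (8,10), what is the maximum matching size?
5 (matching: (1,6), (2,10), (4,9), (5,11), (7,8); upper bound floor(n/2) = floor(11/2) = 5)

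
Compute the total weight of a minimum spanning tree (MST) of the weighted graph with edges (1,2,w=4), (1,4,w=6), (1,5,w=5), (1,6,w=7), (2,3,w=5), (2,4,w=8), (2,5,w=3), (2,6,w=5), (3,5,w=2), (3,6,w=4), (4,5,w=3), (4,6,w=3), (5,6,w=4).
15 (MST edges: (1,2,w=4), (2,5,w=3), (3,5,w=2), (4,5,w=3), (4,6,w=3); sum of weights 4 + 3 + 2 + 3 + 3 = 15)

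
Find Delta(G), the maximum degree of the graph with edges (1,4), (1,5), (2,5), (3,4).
2 (attained at vertices 1, 4, 5)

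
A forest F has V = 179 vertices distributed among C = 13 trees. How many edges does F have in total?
166 (Each of the 13 component trees on V_i vertices has V_i - 1 edges; summing gives V - C = 179 - 13 = 166)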